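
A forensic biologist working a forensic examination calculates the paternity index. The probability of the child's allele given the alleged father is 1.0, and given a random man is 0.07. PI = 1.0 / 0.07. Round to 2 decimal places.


Paternity Index calculation:
PI = P(allele|father) / P(allele|random)
PI = 1.0 / 0.07
PI = 14.29

14.29


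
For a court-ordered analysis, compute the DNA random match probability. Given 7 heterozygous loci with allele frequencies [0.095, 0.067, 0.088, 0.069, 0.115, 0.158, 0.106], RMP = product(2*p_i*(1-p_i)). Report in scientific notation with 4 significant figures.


Computing RMP for 7 loci:
Locus 1: 2 * 0.095 * 0.905 = 0.17195
Locus 2: 2 * 0.067 * 0.933 = 0.125022
Locus 3: 2 * 0.088 * 0.912 = 0.160512
Locus 4: 2 * 0.069 * 0.931 = 0.128478
Locus 5: 2 * 0.115 * 0.885 = 0.20355
Locus 6: 2 * 0.158 * 0.842 = 0.266072
Locus 7: 2 * 0.106 * 0.894 = 0.189528
RMP = 4.551e-06

4.551e-06


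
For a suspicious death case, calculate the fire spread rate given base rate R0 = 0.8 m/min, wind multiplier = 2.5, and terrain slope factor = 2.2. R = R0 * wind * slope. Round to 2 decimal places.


Fire spread rate calculation:
R = R0 * wind_factor * slope_factor
= 0.8 * 2.5 * 2.2
= 2 * 2.2
= 4.40 m/min

4.40


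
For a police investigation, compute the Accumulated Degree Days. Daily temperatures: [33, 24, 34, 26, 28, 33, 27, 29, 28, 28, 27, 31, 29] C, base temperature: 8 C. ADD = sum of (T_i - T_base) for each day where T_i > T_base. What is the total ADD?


Computing ADD day by day:
Day 1: max(0, 33 - 8) = 25
Day 2: max(0, 24 - 8) = 16
Day 3: max(0, 34 - 8) = 26
Day 4: max(0, 26 - 8) = 18
Day 5: max(0, 28 - 8) = 20
Day 6: max(0, 33 - 8) = 25
Day 7: max(0, 27 - 8) = 19
Day 8: max(0, 29 - 8) = 21
Day 9: max(0, 28 - 8) = 20
Day 10: max(0, 28 - 8) = 20
Day 11: max(0, 27 - 8) = 19
Day 12: max(0, 31 - 8) = 23
Day 13: max(0, 29 - 8) = 21
Total ADD = 273

273


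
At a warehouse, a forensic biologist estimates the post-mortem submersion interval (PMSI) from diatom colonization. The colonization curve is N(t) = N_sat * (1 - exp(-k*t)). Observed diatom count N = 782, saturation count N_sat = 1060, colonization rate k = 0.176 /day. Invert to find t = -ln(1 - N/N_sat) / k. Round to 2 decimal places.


PMSI from diatom colonization curve:
N / N_sat = 782 / 1060 = 0.737736
1 - N/N_sat = 0.262264
ln(1 - N/N_sat) = -1.338404
t = -ln(1 - N/N_sat) / k = -(-1.338404) / 0.176 = 7.60 days

7.60


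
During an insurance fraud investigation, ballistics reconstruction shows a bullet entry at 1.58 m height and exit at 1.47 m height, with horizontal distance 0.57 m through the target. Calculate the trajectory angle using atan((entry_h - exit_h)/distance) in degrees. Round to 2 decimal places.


Bullet trajectory angle:
Height difference = 1.58 - 1.47 = 0.11 m
angle = atan(0.11 / 0.57)
angle = atan(0.192982)
angle = 10.92 degrees

10.92


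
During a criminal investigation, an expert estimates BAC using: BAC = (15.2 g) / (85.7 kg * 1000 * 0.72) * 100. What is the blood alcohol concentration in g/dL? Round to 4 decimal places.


Applying the Widmark formula:
BAC = (dose_g / (body_wt * 1000 * r)) * 100
Denominator = 85.7 * 1000 * 0.72 = 61704
BAC = (15.2 / 61704) * 100
BAC = 0.0246 g/dL

0.0246


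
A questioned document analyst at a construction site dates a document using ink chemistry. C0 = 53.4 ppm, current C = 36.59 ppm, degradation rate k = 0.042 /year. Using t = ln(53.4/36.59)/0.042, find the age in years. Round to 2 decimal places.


Document age estimation:
C0/C = 53.4 / 36.59 = 1.459415
ln(C0/C) = 0.378036
t = 0.378036 / 0.042 = 9.00 years

9.00


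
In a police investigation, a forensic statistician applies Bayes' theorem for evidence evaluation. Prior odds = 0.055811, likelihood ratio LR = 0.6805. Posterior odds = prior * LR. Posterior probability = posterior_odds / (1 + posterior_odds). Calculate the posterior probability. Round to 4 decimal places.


Bayesian evidence evaluation:
Posterior odds = prior_odds * LR = 0.055811 * 0.6805 = 0.03797939
Posterior probability = posterior_odds / (1 + posterior_odds)
= 0.03797939 / (1 + 0.03797939)
= 0.03797939 / 1.03797939
= 0.0366

0.0366


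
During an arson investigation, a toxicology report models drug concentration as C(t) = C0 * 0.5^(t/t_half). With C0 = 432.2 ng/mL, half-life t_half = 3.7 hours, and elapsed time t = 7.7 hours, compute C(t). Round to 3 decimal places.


Drug concentration decay:
Number of half-lives = t / t_half = 7.7 / 3.7 = 2.081081
Decay factor = 0.5^2.081081 = 0.23633726
C(t) = 432.2 * 0.23633726 = 102.145 ng/mL

102.145


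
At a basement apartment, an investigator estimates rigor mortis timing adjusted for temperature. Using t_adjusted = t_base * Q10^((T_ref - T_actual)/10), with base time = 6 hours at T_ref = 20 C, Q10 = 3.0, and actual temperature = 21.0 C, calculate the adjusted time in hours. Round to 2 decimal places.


Rigor mortis time adjustment:
Exponent = (T_ref - T_actual) / 10 = (20 - 21.0) / 10 = -0.1
Q10 factor = 3.0^-0.1 = 0.89596
t_adjusted = 6 * 0.89596 = 5.38 hours

5.38


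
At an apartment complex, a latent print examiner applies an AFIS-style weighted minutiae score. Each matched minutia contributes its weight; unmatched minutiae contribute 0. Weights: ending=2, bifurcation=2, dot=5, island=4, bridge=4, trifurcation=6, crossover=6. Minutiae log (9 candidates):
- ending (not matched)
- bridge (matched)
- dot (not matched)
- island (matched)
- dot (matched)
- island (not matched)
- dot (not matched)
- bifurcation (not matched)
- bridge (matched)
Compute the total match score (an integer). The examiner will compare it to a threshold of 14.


Weighted minutiae match score:
  ending: not matched, +0
  bridge: matched, +4 (running total 4)
  dot: not matched, +0
  island: matched, +4 (running total 8)
  dot: matched, +5 (running total 13)
  island: not matched, +0
  dot: not matched, +0
  bifurcation: not matched, +0
  bridge: matched, +4 (running total 17)
Total score = 17
Threshold = 14; verdict = identification

17


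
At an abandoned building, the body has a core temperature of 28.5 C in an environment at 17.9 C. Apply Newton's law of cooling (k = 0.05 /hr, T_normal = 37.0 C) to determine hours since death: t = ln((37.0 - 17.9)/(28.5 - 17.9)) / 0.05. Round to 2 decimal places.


Using Newton's law of cooling:
t = ln((T_normal - T_ambient) / (T_body - T_ambient)) / k
T_normal - T_ambient = 19.1
T_body - T_ambient = 10.6
Ratio = 1.801887
ln(ratio) = 0.588834
t = 0.588834 / 0.05 = 11.78 hours

11.78


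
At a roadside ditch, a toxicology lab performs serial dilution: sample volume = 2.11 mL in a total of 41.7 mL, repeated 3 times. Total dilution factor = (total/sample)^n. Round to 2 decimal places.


Dilution factor calculation:
Single dilution = V_total / V_sample = 41.7 / 2.11 ≈ 19.763033
Number of dilutions = 3
Total DF = (41.7 / 2.11)^3 (full precision, rounded at the end) = 7719.00

7719.00


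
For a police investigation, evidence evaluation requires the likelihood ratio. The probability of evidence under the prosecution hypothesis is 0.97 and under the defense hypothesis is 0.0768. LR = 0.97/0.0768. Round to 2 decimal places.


Likelihood ratio calculation:
LR = P(E|Hp) / P(E|Hd)
LR = 0.97 / 0.0768
LR = 12.63

12.63


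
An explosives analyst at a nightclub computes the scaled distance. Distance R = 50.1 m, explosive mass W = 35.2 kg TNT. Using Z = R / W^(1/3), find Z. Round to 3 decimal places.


Scaled distance calculation:
W^(1/3) = 35.2^(1/3) = 3.277285
Z = R / W^(1/3) = 50.1 / 3.277285
Z = 15.287 m/kg^(1/3)

15.287


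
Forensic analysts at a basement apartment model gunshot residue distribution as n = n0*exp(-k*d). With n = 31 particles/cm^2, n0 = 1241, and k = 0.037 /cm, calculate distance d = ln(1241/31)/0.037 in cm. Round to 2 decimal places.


GSR distance calculation:
n0/n = 1241 / 31 = 40.032258
ln(n0/n) = 3.689686
d = 3.689686 / 0.037 = 99.72 cm

99.72


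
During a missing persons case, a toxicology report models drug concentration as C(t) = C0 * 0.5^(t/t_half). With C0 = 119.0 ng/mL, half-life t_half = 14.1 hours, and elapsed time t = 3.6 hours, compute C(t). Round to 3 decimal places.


Drug concentration decay:
Number of half-lives = t / t_half = 3.6 / 14.1 = 0.255319
Decay factor = 0.5^0.255319 = 0.83780186
C(t) = 119.0 * 0.83780186 = 99.698 ng/mL

99.698


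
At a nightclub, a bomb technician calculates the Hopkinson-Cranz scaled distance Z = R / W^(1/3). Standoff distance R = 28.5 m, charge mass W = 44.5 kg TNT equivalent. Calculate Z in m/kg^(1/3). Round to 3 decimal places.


Scaled distance calculation:
W^(1/3) = 44.5^(1/3) = 3.543671
Z = R / W^(1/3) = 28.5 / 3.543671
Z = 8.043 m/kg^(1/3)

8.043


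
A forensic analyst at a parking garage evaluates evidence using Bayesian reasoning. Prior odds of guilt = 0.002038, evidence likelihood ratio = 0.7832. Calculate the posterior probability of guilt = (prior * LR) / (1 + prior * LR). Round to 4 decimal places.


Bayesian evidence evaluation:
Posterior odds = prior_odds * LR = 0.002038 * 0.7832 = 0.001596162
Posterior probability = posterior_odds / (1 + posterior_odds)
= 0.001596162 / (1 + 0.001596162)
= 0.001596162 / 1.001596162
= 0.0016

0.0016


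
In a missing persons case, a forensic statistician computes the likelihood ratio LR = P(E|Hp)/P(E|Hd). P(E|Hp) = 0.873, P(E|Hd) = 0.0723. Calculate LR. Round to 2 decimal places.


Likelihood ratio calculation:
LR = P(E|Hp) / P(E|Hd)
LR = 0.873 / 0.0723
LR = 12.07

12.07


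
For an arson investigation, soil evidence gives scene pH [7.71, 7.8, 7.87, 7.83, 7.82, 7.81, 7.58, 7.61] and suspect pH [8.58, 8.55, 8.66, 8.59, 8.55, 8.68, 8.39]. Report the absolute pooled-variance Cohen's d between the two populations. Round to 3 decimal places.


Pooled-variance Cohen's d for soil pH comparison:
Scene mean = 62.03 / 8 = 7.75375
Suspect mean = 60 / 7 = 8.571429
Scene sample variance s_s^2 = 0.011684
Suspect sample variance s_c^2 = 0.008981
Pooled variance = ((n_s-1)*s_s^2 + (n_c-1)*s_c^2) / (n_s + n_c - 2) = 0.010436
Pooled SD = sqrt(0.010436) = 0.102157
Mean difference = -0.817679
|d| = |-0.817679| / 0.102157 = 8.004

8.004


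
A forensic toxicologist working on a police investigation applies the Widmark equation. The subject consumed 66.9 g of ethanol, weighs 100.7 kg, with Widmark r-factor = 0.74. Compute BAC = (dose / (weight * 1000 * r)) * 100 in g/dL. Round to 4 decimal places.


Applying the Widmark formula:
BAC = (dose_g / (body_wt * 1000 * r)) * 100
Denominator = 100.7 * 1000 * 0.74 = 74518
BAC = (66.9 / 74518) * 100
BAC = 0.0898 g/dL

0.0898


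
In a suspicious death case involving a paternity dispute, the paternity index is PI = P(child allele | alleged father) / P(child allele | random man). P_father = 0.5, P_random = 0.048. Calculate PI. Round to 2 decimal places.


Paternity Index calculation:
PI = P(allele|father) / P(allele|random)
PI = 0.5 / 0.048
PI = 10.42

10.42


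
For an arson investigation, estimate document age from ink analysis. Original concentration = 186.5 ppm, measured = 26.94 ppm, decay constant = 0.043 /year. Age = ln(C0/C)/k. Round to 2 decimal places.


Document age estimation:
C0/C = 186.5 / 26.94 = 6.922791
ln(C0/C) = 1.934819
t = 1.934819 / 0.043 = 45.00 years

45.00


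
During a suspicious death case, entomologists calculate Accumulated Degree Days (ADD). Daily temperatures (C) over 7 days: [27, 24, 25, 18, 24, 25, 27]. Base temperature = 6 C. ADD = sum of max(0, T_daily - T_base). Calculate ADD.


Computing ADD day by day:
Day 1: max(0, 27 - 6) = 21
Day 2: max(0, 24 - 6) = 18
Day 3: max(0, 25 - 6) = 19
Day 4: max(0, 18 - 6) = 12
Day 5: max(0, 24 - 6) = 18
Day 6: max(0, 25 - 6) = 19
Day 7: max(0, 27 - 6) = 21
Total ADD = 128

128


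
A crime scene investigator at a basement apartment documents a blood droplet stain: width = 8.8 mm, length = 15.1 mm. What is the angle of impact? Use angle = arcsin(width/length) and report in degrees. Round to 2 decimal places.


Blood spatter impact angle calculation:
width / length = 8.8 / 15.1 = 0.582781
angle = arcsin(0.582781)
angle = 35.65 degrees

35.65


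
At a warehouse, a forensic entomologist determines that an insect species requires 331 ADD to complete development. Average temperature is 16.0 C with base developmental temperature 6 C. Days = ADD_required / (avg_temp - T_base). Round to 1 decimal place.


Insect development time:
Effective temperature = avg_temp - T_base = 16.0 - 6 = 10.0 C
Days = ADD / effective_temp = 331 / 10.0 = 33.1 days

33.1


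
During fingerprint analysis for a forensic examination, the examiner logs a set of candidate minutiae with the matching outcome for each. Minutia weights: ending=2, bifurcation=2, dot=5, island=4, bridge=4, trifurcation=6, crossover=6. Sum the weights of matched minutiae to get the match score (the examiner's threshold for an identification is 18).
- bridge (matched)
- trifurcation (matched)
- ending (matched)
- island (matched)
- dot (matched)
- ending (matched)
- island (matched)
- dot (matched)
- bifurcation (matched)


Weighted minutiae match score:
  bridge: matched, +4 (running total 4)
  trifurcation: matched, +6 (running total 10)
  ending: matched, +2 (running total 12)
  island: matched, +4 (running total 16)
  dot: matched, +5 (running total 21)
  ending: matched, +2 (running total 23)
  island: matched, +4 (running total 27)
  dot: matched, +5 (running total 32)
  bifurcation: matched, +2 (running total 34)
Total score = 34
Threshold = 18; verdict = identification

34


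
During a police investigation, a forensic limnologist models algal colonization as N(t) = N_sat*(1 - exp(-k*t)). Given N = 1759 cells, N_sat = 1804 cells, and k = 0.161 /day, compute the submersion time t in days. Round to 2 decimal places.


PMSI from diatom colonization curve:
N / N_sat = 1759 / 1804 = 0.975055
1 - N/N_sat = 0.024945
ln(1 - N/N_sat) = -3.691082
t = -ln(1 - N/N_sat) / k = -(-3.691082) / 0.161 = 22.93 days

22.93


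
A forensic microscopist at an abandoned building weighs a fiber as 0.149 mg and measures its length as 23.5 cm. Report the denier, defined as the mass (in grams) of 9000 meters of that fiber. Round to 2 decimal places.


Denier calculation:
Mass in grams = 0.149 mg / 1000 = 0.000149 g
Length in meters = 23.5 cm / 100 = 0.235 m
Linear density = mass / length = 0.000149 / 0.235 = 0.00063404 g/m
Denier = (g/m) * 9000 = 0.00063404 * 9000 = 5.71

5.71


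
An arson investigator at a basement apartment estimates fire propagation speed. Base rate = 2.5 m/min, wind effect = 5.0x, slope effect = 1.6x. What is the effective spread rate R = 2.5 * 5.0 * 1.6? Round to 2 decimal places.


Fire spread rate calculation:
R = R0 * wind_factor * slope_factor
= 2.5 * 5.0 * 1.6
= 12.5 * 1.6
= 20.00 m/min

20.00


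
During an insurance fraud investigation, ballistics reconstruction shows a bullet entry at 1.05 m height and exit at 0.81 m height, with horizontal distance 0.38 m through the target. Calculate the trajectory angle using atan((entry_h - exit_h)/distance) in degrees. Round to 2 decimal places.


Bullet trajectory angle:
Height difference = 1.05 - 0.81 = 0.24 m
angle = atan(0.24 / 0.38)
angle = atan(0.631579)
angle = 32.28 degrees

32.28


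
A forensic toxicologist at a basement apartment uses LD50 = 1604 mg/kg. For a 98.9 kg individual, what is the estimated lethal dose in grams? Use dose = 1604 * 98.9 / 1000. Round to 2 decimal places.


Lethal dose calculation:
Lethal dose = LD50 * body_weight / 1000
= 1604 * 98.9 / 1000
= 158635.6 / 1000
= 158.64 g

158.64


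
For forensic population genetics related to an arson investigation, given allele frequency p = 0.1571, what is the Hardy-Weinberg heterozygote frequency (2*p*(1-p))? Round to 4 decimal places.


Hardy-Weinberg heterozygote frequency:
q = 1 - p = 1 - 0.1571 = 0.8429
2pq = 2 * 0.1571 * 0.8429 = 0.2648

0.2648


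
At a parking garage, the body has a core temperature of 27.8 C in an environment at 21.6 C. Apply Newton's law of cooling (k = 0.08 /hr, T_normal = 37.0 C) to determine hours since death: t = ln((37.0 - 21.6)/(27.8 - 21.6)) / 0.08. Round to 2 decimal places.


Using Newton's law of cooling:
t = ln((T_normal - T_ambient) / (T_body - T_ambient)) / k
T_normal - T_ambient = 15.4
T_body - T_ambient = 6.2
Ratio = 2.483871
ln(ratio) = 0.909818
t = 0.909818 / 0.08 = 11.37 hours

11.37


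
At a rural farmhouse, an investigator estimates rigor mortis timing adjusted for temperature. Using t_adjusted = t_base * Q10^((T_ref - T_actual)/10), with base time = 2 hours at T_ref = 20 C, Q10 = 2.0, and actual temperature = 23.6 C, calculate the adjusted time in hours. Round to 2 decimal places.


Rigor mortis time adjustment:
Exponent = (T_ref - T_actual) / 10 = (20 - 23.6) / 10 = -0.36
Q10 factor = 2.0^-0.36 = 0.77916
t_adjusted = 2 * 0.77916 = 1.56 hours

1.56


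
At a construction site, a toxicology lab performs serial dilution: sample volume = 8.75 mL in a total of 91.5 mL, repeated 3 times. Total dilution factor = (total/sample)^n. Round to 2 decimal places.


Dilution factor calculation:
Single dilution = V_total / V_sample = 91.5 / 8.75 ≈ 10.457143
Number of dilutions = 3
Total DF = (91.5 / 8.75)^3 (full precision, rounded at the end) = 1143.51

1143.51


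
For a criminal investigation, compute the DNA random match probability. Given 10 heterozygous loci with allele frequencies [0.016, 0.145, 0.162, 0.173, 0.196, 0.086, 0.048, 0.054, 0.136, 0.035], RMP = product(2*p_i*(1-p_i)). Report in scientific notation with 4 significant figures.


Computing RMP for 10 loci:
Locus 1: 2 * 0.016 * 0.984 = 0.031488
Locus 2: 2 * 0.145 * 0.855 = 0.24795
Locus 3: 2 * 0.162 * 0.838 = 0.271512
Locus 4: 2 * 0.173 * 0.827 = 0.286142
Locus 5: 2 * 0.196 * 0.804 = 0.315168
Locus 6: 2 * 0.086 * 0.914 = 0.157208
Locus 7: 2 * 0.048 * 0.952 = 0.091392
Locus 8: 2 * 0.054 * 0.946 = 0.102168
Locus 9: 2 * 0.136 * 0.864 = 0.235008
Locus 10: 2 * 0.035 * 0.965 = 0.06755
RMP = 4.455e-09

4.455e-09


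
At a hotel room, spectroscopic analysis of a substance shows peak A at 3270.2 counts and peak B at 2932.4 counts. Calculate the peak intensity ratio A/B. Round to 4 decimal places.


Spectral peak ratio:
Peak A = 3270.2 counts
Peak B = 2932.4 counts
Ratio = 3270.2 / 2932.4 = 1.1152

1.1152


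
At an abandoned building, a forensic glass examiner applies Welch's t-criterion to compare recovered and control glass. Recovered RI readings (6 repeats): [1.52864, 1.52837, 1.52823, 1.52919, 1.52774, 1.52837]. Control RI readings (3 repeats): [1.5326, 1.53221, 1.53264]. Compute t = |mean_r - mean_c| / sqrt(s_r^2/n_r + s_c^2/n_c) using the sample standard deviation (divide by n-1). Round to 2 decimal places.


Welch's t-criterion for glass RI comparison:
Recovered mean = sum / n_r = 9.17054 / 6 = 1.5284233
Control mean = sum / n_c = 4.59745 / 3 = 1.5324833
Recovered sample variance s_r^2 = 2.28947e-07
Control sample variance s_c^2 = 5.64333e-08
Welch SE (unpooled) = sqrt(s_r^2/n_r + s_c^2/n_c) = sqrt(3.81578e-08 + 1.88111e-08) = sqrt(5.69689e-08) = 0.000238682
|mean_r - mean_c| = 0.00406
t = 0.00406 / 0.000238682 = 17.01

17.01


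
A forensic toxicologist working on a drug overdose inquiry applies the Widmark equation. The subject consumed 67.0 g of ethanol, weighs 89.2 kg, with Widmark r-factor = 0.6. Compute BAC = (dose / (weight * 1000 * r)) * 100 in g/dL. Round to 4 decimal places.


Applying the Widmark formula:
BAC = (dose_g / (body_wt * 1000 * r)) * 100
Denominator = 89.2 * 1000 * 0.6 = 53520
BAC = (67.0 / 53520) * 100
BAC = 0.1252 g/dL

0.1252


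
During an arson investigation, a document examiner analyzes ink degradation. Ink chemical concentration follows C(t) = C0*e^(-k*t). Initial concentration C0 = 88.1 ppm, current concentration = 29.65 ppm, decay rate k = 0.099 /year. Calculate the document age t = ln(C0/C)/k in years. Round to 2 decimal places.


Document age estimation:
C0/C = 88.1 / 29.65 = 2.971332
ln(C0/C) = 1.08901
t = 1.08901 / 0.099 = 11.00 years

11.00


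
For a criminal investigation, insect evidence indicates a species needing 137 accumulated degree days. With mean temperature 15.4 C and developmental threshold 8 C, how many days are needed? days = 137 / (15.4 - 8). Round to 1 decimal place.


Insect development time:
Effective temperature = avg_temp - T_base = 15.4 - 8 = 7.4 C
Days = ADD / effective_temp = 137 / 7.4 = 18.5 days

18.5


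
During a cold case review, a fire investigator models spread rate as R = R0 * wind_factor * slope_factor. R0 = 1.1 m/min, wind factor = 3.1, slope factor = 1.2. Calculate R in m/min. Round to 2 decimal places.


Fire spread rate calculation:
R = R0 * wind_factor * slope_factor
= 1.1 * 3.1 * 1.2
= 3.41 * 1.2
= 4.09 m/min

4.09


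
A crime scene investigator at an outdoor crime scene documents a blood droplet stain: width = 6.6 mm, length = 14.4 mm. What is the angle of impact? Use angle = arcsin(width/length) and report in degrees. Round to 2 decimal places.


Blood spatter impact angle calculation:
width / length = 6.6 / 14.4 = 0.458333
angle = arcsin(0.458333)
angle = 27.28 degrees

27.28


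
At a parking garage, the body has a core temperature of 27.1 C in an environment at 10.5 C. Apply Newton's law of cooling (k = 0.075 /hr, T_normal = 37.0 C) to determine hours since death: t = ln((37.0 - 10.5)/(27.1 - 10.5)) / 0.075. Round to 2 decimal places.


Using Newton's law of cooling:
t = ln((T_normal - T_ambient) / (T_body - T_ambient)) / k
T_normal - T_ambient = 26.5
T_body - T_ambient = 16.6
Ratio = 1.596386
ln(ratio) = 0.467742
t = 0.467742 / 0.075 = 6.24 hours

6.24


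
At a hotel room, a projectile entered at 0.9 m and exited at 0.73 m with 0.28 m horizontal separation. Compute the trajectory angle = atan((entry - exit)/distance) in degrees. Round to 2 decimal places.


Bullet trajectory angle:
Height difference = 0.9 - 0.73 = 0.17 m
angle = atan(0.17 / 0.28)
angle = atan(0.607143)
angle = 31.26 degrees

31.26


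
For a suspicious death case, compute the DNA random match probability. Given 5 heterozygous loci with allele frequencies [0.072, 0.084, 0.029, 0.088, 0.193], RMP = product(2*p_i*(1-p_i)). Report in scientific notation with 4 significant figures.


Computing RMP for 5 loci:
Locus 1: 2 * 0.072 * 0.928 = 0.133632
Locus 2: 2 * 0.084 * 0.916 = 0.153888
Locus 3: 2 * 0.029 * 0.971 = 0.056318
Locus 4: 2 * 0.088 * 0.912 = 0.160512
Locus 5: 2 * 0.193 * 0.807 = 0.311502
RMP = 5.791e-05

5.791e-05


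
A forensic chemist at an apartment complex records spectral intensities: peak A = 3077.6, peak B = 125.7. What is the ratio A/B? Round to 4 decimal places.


Spectral peak ratio:
Peak A = 3077.6 counts
Peak B = 125.7 counts
Ratio = 3077.6 / 125.7 = 24.4837

24.4837


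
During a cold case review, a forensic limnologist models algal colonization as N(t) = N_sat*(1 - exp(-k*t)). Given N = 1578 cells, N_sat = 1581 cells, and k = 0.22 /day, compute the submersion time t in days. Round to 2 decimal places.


PMSI from diatom colonization curve:
N / N_sat = 1578 / 1581 = 0.998102
1 - N/N_sat = 0.001898
ln(1 - N/N_sat) = -6.266955
t = -ln(1 - N/N_sat) / k = -(-6.266955) / 0.22 = 28.49 days

28.49


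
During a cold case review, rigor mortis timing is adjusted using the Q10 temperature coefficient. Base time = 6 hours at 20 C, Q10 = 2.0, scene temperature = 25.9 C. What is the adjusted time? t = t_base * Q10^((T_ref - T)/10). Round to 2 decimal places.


Rigor mortis time adjustment:
Exponent = (T_ref - T_actual) / 10 = (20 - 25.9) / 10 = -0.59
Q10 factor = 2.0^-0.59 = 0.66434
t_adjusted = 6 * 0.66434 = 3.99 hours

3.99


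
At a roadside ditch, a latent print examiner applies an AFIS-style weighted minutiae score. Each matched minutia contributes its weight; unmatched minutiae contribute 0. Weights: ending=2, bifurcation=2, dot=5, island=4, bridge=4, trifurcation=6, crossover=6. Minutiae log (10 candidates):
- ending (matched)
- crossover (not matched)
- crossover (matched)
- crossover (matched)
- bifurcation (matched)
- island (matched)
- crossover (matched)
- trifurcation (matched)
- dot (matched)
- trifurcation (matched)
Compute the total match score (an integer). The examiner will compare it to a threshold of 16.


Weighted minutiae match score:
  ending: matched, +2 (running total 2)
  crossover: not matched, +0
  crossover: matched, +6 (running total 8)
  crossover: matched, +6 (running total 14)
  bifurcation: matched, +2 (running total 16)
  island: matched, +4 (running total 20)
  crossover: matched, +6 (running total 26)
  trifurcation: matched, +6 (running total 32)
  dot: matched, +5 (running total 37)
  trifurcation: matched, +6 (running total 43)
Total score = 43
Threshold = 16; verdict = identification

43


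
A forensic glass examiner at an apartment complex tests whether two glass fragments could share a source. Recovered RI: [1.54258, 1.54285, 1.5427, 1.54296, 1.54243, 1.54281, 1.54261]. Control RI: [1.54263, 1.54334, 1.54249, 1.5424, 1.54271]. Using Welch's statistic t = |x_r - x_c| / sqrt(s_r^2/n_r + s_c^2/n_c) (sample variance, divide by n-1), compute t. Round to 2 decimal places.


Welch's t-criterion for glass RI comparison:
Recovered mean = sum / n_r = 10.79894 / 7 = 1.5427057
Control mean = sum / n_c = 7.71357 / 5 = 1.542714
Recovered sample variance s_r^2 = 3.28952e-08
Control sample variance s_c^2 = 1.3693e-07
Welch SE (unpooled) = sqrt(s_r^2/n_r + s_c^2/n_c) = sqrt(4.69932e-09 + 2.7386e-08) = sqrt(3.20853e-08) = 0.000179124
|mean_r - mean_c| = 8.28571e-06
t = 8.28571e-06 / 0.000179124 = 0.05

0.05


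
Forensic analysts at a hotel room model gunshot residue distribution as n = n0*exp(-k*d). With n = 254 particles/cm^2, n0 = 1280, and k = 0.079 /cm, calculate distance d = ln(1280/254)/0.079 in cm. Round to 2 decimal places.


GSR distance calculation:
n0/n = 1280 / 254 = 5.03937
ln(n0/n) = 1.617281
d = 1.617281 / 0.079 = 20.47 cm

20.47


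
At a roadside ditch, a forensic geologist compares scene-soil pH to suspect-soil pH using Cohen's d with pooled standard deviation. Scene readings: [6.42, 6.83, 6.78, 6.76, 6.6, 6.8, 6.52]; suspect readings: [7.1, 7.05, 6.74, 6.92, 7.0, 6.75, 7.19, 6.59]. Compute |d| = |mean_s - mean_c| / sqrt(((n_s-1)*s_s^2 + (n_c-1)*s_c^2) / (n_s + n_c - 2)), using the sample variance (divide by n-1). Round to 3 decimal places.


Pooled-variance Cohen's d for soil pH comparison:
Scene mean = 46.71 / 7 = 6.672857
Suspect mean = 55.34 / 8 = 6.9175
Scene sample variance s_s^2 = 0.025424
Suspect sample variance s_c^2 = 0.042679
Pooled variance = ((n_s-1)*s_s^2 + (n_c-1)*s_c^2) / (n_s + n_c - 2) = 0.034715
Pooled SD = sqrt(0.034715) = 0.18632
Mean difference = -0.244643
|d| = |-0.244643| / 0.18632 = 1.313

1.313


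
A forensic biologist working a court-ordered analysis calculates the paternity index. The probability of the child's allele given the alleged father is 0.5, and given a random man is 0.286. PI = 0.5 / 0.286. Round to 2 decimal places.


Paternity Index calculation:
PI = P(allele|father) / P(allele|random)
PI = 0.5 / 0.286
PI = 1.75

1.75


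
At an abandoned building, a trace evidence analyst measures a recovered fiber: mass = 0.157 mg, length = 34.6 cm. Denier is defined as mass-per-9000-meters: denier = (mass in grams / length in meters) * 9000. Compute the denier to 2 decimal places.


Denier calculation:
Mass in grams = 0.157 mg / 1000 = 0.000157 g
Length in meters = 34.6 cm / 100 = 0.346 m
Linear density = mass / length = 0.000157 / 0.346 = 0.00045376 g/m
Denier = (g/m) * 9000 = 0.00045376 * 9000 = 4.08

4.08


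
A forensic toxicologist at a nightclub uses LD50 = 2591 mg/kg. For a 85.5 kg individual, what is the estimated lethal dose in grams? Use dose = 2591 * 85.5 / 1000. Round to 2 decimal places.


Lethal dose calculation:
Lethal dose = LD50 * body_weight / 1000
= 2591 * 85.5 / 1000
= 221530.5 / 1000
= 221.53 g

221.53


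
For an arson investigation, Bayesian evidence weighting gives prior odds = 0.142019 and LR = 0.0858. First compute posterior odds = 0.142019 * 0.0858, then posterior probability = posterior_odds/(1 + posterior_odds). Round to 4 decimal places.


Bayesian evidence evaluation:
Posterior odds = prior_odds * LR = 0.142019 * 0.0858 = 0.01218523
Posterior probability = posterior_odds / (1 + posterior_odds)
= 0.01218523 / (1 + 0.01218523)
= 0.01218523 / 1.01218523
= 0.0120

0.0120


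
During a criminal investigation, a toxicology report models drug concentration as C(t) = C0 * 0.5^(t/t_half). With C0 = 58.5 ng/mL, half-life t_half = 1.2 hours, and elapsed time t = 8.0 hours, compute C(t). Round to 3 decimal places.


Drug concentration decay:
Number of half-lives = t / t_half = 8.0 / 1.2 = 6.666667
Decay factor = 0.5^6.666667 = 0.00984313
C(t) = 58.5 * 0.00984313 = 0.576 ng/mL

0.576


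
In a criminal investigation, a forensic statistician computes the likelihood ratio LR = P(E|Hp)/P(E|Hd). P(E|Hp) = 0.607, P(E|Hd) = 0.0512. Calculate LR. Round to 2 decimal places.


Likelihood ratio calculation:
LR = P(E|Hp) / P(E|Hd)
LR = 0.607 / 0.0512
LR = 11.86

11.86


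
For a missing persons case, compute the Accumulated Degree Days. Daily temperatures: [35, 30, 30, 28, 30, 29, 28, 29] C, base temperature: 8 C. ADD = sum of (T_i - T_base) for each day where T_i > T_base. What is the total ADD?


Computing ADD day by day:
Day 1: max(0, 35 - 8) = 27
Day 2: max(0, 30 - 8) = 22
Day 3: max(0, 30 - 8) = 22
Day 4: max(0, 28 - 8) = 20
Day 5: max(0, 30 - 8) = 22
Day 6: max(0, 29 - 8) = 21
Day 7: max(0, 28 - 8) = 20
Day 8: max(0, 29 - 8) = 21
Total ADD = 175

175


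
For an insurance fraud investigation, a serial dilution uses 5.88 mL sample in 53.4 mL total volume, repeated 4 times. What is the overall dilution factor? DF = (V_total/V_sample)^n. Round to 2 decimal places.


Dilution factor calculation:
Single dilution = V_total / V_sample = 53.4 / 5.88 ≈ 9.081633
Number of dilutions = 4
Total DF = (53.4 / 5.88)^4 (full precision, rounded at the end) = 6802.30

6802.30


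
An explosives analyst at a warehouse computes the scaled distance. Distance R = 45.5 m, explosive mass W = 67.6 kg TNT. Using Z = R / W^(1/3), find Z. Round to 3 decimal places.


Scaled distance calculation:
W^(1/3) = 67.6^(1/3) = 4.073636
Z = R / W^(1/3) = 45.5 / 4.073636
Z = 11.169 m/kg^(1/3)

11.169


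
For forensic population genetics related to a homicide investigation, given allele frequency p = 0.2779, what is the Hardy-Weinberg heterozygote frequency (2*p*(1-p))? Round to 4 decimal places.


Hardy-Weinberg heterozygote frequency:
q = 1 - p = 1 - 0.2779 = 0.7221
2pq = 2 * 0.2779 * 0.7221 = 0.4013

0.4013


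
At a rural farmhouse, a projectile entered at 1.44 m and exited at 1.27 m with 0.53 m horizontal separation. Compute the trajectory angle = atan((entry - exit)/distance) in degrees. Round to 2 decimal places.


Bullet trajectory angle:
Height difference = 1.44 - 1.27 = 0.17 m
angle = atan(0.17 / 0.53)
angle = atan(0.320755)
angle = 17.78 degrees

17.78


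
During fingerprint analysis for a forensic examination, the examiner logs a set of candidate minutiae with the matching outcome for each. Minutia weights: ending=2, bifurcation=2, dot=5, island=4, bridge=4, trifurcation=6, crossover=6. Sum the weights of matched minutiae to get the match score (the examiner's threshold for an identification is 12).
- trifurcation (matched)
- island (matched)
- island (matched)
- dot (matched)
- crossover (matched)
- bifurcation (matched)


Weighted minutiae match score:
  trifurcation: matched, +6 (running total 6)
  island: matched, +4 (running total 10)
  island: matched, +4 (running total 14)
  dot: matched, +5 (running total 19)
  crossover: matched, +6 (running total 25)
  bifurcation: matched, +2 (running total 27)
Total score = 27
Threshold = 12; verdict = identification

27


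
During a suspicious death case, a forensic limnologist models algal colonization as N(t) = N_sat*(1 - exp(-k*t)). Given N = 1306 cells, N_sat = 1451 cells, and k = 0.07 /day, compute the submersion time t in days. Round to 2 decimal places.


PMSI from diatom colonization curve:
N / N_sat = 1306 / 1451 = 0.900069
1 - N/N_sat = 0.099931
ln(1 - N/N_sat) = -2.303275
t = -ln(1 - N/N_sat) / k = -(-2.303275) / 0.07 = 32.90 days

32.90


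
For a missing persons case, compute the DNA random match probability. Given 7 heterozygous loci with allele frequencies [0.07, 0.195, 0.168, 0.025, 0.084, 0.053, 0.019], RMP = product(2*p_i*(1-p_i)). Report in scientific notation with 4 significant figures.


Computing RMP for 7 loci:
Locus 1: 2 * 0.07 * 0.93 = 0.1302
Locus 2: 2 * 0.195 * 0.805 = 0.31395
Locus 3: 2 * 0.168 * 0.832 = 0.279552
Locus 4: 2 * 0.025 * 0.975 = 0.04875
Locus 5: 2 * 0.084 * 0.916 = 0.153888
Locus 6: 2 * 0.053 * 0.947 = 0.100382
Locus 7: 2 * 0.019 * 0.981 = 0.037278
RMP = 3.208e-07

3.208e-07


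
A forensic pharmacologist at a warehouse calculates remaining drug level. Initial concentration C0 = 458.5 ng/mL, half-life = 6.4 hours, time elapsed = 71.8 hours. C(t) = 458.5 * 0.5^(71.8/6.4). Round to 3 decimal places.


Drug concentration decay:
Number of half-lives = t / t_half = 71.8 / 6.4 = 11.21875
Decay factor = 0.5^11.21875 = 0.00041958
C(t) = 458.5 * 0.00041958 = 0.192 ng/mL

0.192


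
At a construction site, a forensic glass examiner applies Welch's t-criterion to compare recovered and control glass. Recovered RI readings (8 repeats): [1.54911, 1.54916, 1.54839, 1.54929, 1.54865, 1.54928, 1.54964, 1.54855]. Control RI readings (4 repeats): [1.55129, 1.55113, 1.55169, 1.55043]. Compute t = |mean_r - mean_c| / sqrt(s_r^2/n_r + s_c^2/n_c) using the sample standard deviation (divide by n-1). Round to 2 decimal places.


Welch's t-criterion for glass RI comparison:
Recovered mean = sum / n_r = 12.39207 / 8 = 1.5490088
Control mean = sum / n_c = 6.20454 / 4 = 1.551135
Recovered sample variance s_r^2 = 1.86612e-07
Control sample variance s_c^2 = 2.76367e-07
Welch SE (unpooled) = sqrt(s_r^2/n_r + s_c^2/n_c) = sqrt(2.33266e-08 + 6.90917e-08) = sqrt(9.24183e-08) = 0.000304004
|mean_r - mean_c| = 0.00212625
t = 0.00212625 / 0.000304004 = 6.99

6.99


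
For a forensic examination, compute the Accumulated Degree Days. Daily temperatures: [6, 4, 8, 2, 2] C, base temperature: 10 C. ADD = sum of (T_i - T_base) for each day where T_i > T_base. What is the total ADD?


Computing ADD day by day:
Day 1: max(0, 6 - 10) = 0
Day 2: max(0, 4 - 10) = 0
Day 3: max(0, 8 - 10) = 0
Day 4: max(0, 2 - 10) = 0
Day 5: max(0, 2 - 10) = 0
Total ADD = 0

0


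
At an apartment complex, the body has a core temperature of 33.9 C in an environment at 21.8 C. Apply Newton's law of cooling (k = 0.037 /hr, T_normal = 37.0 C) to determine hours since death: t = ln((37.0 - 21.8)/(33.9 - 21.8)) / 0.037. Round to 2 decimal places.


Using Newton's law of cooling:
t = ln((T_normal - T_ambient) / (T_body - T_ambient)) / k
T_normal - T_ambient = 15.2
T_body - T_ambient = 12.1
Ratio = 1.256198
ln(ratio) = 0.22809
t = 0.22809 / 0.037 = 6.16 hours

6.16


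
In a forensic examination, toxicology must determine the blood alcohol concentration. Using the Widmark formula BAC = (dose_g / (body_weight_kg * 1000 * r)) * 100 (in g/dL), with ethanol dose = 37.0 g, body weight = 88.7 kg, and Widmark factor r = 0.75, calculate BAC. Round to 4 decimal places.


Applying the Widmark formula:
BAC = (dose_g / (body_wt * 1000 * r)) * 100
Denominator = 88.7 * 1000 * 0.75 = 66525
BAC = (37.0 / 66525) * 100
BAC = 0.0556 g/dL

0.0556


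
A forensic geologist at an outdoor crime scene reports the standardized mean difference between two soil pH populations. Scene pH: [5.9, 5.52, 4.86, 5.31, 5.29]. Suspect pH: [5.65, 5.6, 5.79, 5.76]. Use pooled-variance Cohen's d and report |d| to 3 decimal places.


Pooled-variance Cohen's d for soil pH comparison:
Scene mean = 26.88 / 5 = 5.376
Suspect mean = 22.8 / 4 = 5.7
Scene sample variance s_s^2 = 0.14333
Suspect sample variance s_c^2 = 0.008067
Pooled variance = ((n_s-1)*s_s^2 + (n_c-1)*s_c^2) / (n_s + n_c - 2) = 0.08536
Pooled SD = sqrt(0.08536) = 0.292164
Mean difference = -0.324
|d| = |-0.324| / 0.292164 = 1.109

1.109


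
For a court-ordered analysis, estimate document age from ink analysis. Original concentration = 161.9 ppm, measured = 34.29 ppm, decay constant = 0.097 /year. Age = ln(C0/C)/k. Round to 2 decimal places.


Document age estimation:
C0/C = 161.9 / 34.29 = 4.721493
ln(C0/C) = 1.552125
t = 1.552125 / 0.097 = 16.00 years

16.00


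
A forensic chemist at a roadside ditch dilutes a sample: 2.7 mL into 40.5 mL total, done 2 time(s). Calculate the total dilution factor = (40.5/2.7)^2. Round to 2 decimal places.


Dilution factor calculation:
Single dilution = V_total / V_sample = 40.5 / 2.7 ≈ 15
Number of dilutions = 2
Total DF = (40.5 / 2.7)^2 (full precision, rounded at the end) = 225.00

225.00


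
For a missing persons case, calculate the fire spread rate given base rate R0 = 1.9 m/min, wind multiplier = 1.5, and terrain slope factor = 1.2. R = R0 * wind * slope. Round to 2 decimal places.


Fire spread rate calculation:
R = R0 * wind_factor * slope_factor
= 1.9 * 1.5 * 1.2
= 2.85 * 1.2
= 3.42 m/min

3.42


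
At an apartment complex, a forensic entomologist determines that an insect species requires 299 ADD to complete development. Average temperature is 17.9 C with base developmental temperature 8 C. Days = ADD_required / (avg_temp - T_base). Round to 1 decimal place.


Insect development time:
Effective temperature = avg_temp - T_base = 17.9 - 8 = 9.9 C
Days = ADD / effective_temp = 299 / 9.9 = 30.2 days

30.2


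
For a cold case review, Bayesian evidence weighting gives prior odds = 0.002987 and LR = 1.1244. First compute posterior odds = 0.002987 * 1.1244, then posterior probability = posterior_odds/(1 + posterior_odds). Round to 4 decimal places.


Bayesian evidence evaluation:
Posterior odds = prior_odds * LR = 0.002987 * 1.1244 = 0.003358583
Posterior probability = posterior_odds / (1 + posterior_odds)
= 0.003358583 / (1 + 0.003358583)
= 0.003358583 / 1.003358583
= 0.0033

0.0033


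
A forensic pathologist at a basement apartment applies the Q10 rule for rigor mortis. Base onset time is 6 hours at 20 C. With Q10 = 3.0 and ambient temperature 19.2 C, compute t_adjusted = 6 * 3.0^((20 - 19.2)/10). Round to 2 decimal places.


Rigor mortis time adjustment:
Exponent = (T_ref - T_actual) / 10 = (20 - 19.2) / 10 = 0.08
Q10 factor = 3.0^0.08 = 1.09187
t_adjusted = 6 * 1.09187 = 6.55 hours

6.55


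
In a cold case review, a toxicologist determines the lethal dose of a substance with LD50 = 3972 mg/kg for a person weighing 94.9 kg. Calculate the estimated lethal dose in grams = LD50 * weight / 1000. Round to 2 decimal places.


Lethal dose calculation:
Lethal dose = LD50 * body_weight / 1000
= 3972 * 94.9 / 1000
= 376942.8 / 1000
= 376.94 g

376.94


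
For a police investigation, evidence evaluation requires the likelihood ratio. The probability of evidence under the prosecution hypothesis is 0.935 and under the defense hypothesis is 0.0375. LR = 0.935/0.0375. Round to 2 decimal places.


Likelihood ratio calculation:
LR = P(E|Hp) / P(E|Hd)
LR = 0.935 / 0.0375
LR = 24.93

24.93


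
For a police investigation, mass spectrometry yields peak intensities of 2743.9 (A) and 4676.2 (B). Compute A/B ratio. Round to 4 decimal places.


Spectral peak ratio:
Peak A = 2743.9 counts
Peak B = 4676.2 counts
Ratio = 2743.9 / 4676.2 = 0.5868

0.5868


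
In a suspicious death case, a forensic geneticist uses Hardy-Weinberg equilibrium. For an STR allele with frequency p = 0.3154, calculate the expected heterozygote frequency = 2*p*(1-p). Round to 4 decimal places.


Hardy-Weinberg heterozygote frequency:
q = 1 - p = 1 - 0.3154 = 0.6846
2pq = 2 * 0.3154 * 0.6846 = 0.4318

0.4318


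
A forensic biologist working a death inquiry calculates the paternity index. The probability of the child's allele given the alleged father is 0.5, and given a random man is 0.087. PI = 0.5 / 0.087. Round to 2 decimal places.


Paternity Index calculation:
PI = P(allele|father) / P(allele|random)
PI = 0.5 / 0.087
PI = 5.75

5.75
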